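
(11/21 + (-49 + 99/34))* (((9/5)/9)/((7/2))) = -32533/12495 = -2.60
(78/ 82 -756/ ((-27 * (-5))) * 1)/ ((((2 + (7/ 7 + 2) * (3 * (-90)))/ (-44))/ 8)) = -41932/ 20705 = -2.03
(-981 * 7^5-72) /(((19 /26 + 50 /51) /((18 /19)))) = -393529354452 /43111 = -9128281.75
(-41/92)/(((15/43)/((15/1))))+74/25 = -16.20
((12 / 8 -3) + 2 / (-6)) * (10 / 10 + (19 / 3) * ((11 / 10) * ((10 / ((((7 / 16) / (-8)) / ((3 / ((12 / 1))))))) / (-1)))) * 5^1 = -368995 / 126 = -2928.53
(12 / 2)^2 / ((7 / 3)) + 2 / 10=547 / 35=15.63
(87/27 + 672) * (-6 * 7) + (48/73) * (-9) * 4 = -6215878/219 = -28383.00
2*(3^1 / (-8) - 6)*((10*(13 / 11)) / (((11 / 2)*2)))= -3315 / 242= -13.70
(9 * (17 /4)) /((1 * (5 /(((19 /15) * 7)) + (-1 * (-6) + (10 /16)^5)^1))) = 166699008 /29022089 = 5.74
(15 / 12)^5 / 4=3125 / 4096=0.76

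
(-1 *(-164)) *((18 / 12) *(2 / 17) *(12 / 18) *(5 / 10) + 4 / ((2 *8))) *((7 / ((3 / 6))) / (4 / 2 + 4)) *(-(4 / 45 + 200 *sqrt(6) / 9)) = -6443.22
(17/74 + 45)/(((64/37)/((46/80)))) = 76981/5120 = 15.04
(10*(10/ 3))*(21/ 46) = 350/ 23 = 15.22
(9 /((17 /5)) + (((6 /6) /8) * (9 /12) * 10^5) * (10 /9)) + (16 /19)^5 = 1315815344491 /126281049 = 10419.74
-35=-35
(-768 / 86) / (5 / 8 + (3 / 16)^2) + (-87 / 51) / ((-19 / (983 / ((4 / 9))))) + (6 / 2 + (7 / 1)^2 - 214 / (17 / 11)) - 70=268337833 / 9388964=28.58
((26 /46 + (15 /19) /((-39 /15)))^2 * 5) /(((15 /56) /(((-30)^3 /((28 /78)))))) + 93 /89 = -96061.73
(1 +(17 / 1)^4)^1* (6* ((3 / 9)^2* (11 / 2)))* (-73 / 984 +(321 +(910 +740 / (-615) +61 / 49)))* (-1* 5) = -15147076559065 / 8036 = -1884902508.59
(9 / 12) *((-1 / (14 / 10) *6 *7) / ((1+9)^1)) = -9 / 4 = -2.25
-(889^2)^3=-493640252540246161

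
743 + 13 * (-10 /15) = 2203 /3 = 734.33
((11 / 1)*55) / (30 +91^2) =605 / 8311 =0.07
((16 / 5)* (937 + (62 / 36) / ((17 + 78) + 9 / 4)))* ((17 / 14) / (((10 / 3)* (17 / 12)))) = 52487984 / 68075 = 771.03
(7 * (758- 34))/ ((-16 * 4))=-1267/ 16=-79.19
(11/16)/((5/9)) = 99/80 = 1.24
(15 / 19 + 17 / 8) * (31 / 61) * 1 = 13733 / 9272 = 1.48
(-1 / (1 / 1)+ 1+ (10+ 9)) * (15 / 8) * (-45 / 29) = -12825 / 232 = -55.28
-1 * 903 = -903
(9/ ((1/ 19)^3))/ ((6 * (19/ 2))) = 1083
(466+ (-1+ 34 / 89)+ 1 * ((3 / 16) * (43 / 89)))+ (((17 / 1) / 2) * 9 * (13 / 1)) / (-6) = 426805 / 1424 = 299.72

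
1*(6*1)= 6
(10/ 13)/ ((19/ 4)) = 40/ 247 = 0.16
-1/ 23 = -0.04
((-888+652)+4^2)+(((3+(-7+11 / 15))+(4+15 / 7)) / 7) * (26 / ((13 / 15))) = -10176 / 49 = -207.67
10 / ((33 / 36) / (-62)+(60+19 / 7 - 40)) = 52080 / 118219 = 0.44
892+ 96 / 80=4466 / 5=893.20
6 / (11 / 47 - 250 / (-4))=564 / 5897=0.10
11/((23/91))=1001/23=43.52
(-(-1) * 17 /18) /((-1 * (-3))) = 17 /54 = 0.31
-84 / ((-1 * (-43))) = -84 / 43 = -1.95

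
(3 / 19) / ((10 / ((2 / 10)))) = 3 / 950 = 0.00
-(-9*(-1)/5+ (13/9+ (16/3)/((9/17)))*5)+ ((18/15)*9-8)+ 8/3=-1456/27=-53.93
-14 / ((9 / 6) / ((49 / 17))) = -1372 / 51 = -26.90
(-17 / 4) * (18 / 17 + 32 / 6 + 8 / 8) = -377 / 12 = -31.42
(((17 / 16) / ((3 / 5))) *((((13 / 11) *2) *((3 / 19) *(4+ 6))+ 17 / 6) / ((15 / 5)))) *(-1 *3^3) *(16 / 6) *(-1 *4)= 699805 / 627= 1116.12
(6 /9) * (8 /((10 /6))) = 16 /5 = 3.20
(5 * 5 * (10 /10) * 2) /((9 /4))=200 /9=22.22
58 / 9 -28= -194 / 9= -21.56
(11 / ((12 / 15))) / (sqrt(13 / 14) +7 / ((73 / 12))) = 1180410 / 29507 - 293095*sqrt(182) / 118028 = 6.50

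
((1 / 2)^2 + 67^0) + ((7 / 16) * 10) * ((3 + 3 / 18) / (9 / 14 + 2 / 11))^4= 160551998124845 / 168573727368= 952.41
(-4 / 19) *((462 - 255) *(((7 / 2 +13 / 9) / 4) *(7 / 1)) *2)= -14329 / 19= -754.16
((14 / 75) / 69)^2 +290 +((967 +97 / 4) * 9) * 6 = 2882532572267 / 53561250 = 53817.50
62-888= -826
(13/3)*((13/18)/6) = 0.52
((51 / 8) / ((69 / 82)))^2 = 485809 / 8464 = 57.40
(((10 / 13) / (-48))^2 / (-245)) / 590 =-1 / 562843008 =-0.00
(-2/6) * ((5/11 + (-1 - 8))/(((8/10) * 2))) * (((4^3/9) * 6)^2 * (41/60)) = 1973248/891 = 2214.64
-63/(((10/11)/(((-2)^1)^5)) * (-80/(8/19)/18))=-99792/475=-210.09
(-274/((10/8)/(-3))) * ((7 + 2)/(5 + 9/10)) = 59184/59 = 1003.12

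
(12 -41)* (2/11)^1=-58/11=-5.27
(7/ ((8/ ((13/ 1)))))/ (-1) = -91/ 8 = -11.38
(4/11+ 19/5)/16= 229/880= 0.26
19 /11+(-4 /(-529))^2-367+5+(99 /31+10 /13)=-442014945074 /1240535153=-356.31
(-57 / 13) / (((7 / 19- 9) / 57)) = 61731 / 2132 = 28.95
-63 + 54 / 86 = -2682 / 43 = -62.37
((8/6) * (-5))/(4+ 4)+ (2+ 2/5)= 47/30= 1.57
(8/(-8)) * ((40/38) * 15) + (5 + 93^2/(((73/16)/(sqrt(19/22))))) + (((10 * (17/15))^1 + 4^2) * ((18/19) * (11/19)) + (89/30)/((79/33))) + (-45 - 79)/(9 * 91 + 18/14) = 4331586019/818780490 + 69192 * sqrt(418)/803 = 1766.98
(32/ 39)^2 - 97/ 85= -60497/ 129285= -0.47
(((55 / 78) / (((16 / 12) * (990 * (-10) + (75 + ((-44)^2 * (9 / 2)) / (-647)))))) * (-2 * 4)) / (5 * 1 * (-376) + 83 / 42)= -0.00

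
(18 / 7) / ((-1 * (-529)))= 18 / 3703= 0.00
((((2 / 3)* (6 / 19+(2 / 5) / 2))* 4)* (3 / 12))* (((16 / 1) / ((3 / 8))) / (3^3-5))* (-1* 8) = -50176 / 9405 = -5.34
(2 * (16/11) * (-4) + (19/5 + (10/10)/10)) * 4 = -1702/55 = -30.95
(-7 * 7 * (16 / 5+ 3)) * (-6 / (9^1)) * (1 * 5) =3038 / 3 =1012.67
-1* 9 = -9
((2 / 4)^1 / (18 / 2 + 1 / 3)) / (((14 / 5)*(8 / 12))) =45 / 1568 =0.03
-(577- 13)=-564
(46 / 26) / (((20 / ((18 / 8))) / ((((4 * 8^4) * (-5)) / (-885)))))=70656 / 3835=18.42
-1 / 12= -0.08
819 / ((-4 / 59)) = -48321 / 4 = -12080.25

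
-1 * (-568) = 568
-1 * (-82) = 82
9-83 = -74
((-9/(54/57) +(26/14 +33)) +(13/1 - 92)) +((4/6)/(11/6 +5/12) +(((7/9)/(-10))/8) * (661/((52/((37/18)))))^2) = -264862108801/4415523840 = -59.98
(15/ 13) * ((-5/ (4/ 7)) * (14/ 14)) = -525/ 52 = -10.10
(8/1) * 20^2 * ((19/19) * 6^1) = 19200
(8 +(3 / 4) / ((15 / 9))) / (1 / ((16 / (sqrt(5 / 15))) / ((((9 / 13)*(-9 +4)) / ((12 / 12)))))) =-8788*sqrt(3) / 225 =-67.65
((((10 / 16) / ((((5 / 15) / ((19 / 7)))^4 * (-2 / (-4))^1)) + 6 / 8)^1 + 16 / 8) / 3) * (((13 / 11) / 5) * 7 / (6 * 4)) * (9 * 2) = 42905213 / 18865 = 2274.33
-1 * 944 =-944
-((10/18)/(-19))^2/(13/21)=-0.00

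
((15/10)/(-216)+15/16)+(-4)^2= 16.93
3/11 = 0.27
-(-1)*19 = 19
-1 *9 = -9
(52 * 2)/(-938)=-52/469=-0.11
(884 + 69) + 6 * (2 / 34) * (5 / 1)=16231 / 17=954.76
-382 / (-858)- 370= -158539 / 429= -369.55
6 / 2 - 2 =1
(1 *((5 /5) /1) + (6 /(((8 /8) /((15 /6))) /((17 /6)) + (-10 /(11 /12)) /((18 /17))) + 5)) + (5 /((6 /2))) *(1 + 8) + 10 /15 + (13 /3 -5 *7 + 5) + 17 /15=-739061 /213780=-3.46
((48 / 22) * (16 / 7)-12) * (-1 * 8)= 4320 / 77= 56.10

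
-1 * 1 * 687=-687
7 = 7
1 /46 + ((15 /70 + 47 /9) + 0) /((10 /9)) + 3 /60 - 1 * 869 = -1391097 /1610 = -864.04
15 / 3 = 5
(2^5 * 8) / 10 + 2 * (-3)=98 / 5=19.60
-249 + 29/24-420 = -16027/24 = -667.79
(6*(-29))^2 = 30276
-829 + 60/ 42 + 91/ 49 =-5780/ 7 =-825.71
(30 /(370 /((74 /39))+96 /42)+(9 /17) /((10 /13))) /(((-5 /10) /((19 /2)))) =-3748263 /234770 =-15.97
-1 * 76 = -76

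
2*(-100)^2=20000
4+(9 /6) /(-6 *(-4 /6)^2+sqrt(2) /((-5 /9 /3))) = 23494 /5761 - 3645 *sqrt(2) /23044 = 3.85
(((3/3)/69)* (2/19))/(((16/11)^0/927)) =618/437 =1.41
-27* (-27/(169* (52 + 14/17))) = 12393/151762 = 0.08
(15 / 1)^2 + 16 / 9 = 2041 / 9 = 226.78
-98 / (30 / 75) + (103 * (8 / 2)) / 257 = -62553 / 257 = -243.40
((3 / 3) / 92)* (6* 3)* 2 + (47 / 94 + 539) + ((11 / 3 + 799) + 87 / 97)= 17983487 / 13386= 1343.45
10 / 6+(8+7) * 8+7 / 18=2197 / 18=122.06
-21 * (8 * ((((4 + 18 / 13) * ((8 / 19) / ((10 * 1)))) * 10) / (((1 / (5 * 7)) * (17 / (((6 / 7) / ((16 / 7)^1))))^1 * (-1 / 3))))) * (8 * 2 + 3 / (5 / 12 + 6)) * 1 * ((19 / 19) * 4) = 58111.29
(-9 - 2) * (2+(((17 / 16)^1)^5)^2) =-46365188716011 / 1099511627776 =-42.17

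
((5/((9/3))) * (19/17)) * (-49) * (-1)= 4655/51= 91.27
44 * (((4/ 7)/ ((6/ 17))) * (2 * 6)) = 5984/ 7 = 854.86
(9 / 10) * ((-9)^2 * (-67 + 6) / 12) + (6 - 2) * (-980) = -171623 / 40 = -4290.58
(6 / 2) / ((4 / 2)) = 3 / 2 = 1.50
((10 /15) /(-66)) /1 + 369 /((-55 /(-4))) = 13279 /495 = 26.83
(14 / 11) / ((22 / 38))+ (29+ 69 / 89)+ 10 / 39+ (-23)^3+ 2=-5095654189 / 419991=-12132.77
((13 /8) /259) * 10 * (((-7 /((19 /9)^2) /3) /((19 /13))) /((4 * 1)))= -22815 /4060528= -0.01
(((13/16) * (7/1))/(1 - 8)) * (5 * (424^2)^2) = -131297603840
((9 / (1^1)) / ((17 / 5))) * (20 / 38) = 450 / 323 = 1.39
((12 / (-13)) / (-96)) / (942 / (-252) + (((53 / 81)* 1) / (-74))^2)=-62874063 / 24442529254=-0.00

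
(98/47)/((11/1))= 0.19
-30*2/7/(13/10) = -600/91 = -6.59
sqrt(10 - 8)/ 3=sqrt(2)/ 3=0.47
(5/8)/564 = 0.00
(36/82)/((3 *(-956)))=-0.00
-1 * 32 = -32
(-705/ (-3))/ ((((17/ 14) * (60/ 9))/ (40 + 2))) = 20727/ 17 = 1219.24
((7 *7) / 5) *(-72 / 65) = -3528 / 325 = -10.86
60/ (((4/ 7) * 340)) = 0.31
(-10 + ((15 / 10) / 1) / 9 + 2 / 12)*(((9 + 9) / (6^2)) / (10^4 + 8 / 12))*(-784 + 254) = 7685 / 30002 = 0.26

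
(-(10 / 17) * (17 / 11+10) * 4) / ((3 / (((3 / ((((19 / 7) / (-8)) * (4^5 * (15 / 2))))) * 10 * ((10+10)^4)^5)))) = 116523008000000000000000000000 / 10659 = 10931889295431091096725770.00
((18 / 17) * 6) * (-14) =-1512 / 17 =-88.94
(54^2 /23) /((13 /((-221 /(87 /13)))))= -214812 /667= -322.06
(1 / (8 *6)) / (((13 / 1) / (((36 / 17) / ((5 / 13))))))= 3 / 340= 0.01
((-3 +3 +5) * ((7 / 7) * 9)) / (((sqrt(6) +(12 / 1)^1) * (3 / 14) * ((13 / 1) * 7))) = 60 / 299 - 5 * sqrt(6) / 299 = 0.16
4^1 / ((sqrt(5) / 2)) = 8*sqrt(5) / 5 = 3.58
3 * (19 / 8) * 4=57 / 2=28.50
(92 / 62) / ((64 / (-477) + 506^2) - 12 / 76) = 416898 / 71934000251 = 0.00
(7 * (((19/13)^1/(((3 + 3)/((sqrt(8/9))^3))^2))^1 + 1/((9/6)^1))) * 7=2905406/85293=34.06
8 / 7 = 1.14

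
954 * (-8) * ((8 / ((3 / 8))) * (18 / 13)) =-2930688 / 13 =-225437.54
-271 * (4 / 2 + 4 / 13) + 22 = -7844 / 13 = -603.38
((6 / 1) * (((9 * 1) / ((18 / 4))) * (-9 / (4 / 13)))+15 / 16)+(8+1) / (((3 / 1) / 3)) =-5457 / 16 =-341.06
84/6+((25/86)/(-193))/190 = 8830131/630724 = 14.00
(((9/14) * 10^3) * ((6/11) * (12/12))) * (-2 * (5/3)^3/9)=-250000/693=-360.75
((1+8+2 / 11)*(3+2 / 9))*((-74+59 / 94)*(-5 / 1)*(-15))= -15304025 / 94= -162808.78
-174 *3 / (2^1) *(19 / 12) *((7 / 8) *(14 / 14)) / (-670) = 0.54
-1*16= -16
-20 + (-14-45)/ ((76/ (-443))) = 24617/ 76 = 323.91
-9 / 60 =-3 / 20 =-0.15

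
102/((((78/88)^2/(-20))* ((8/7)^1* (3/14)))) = -16126880/1521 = -10602.81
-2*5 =-10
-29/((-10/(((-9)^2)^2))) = 190269/10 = 19026.90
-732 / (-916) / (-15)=-61 / 1145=-0.05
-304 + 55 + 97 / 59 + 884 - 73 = 33255 / 59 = 563.64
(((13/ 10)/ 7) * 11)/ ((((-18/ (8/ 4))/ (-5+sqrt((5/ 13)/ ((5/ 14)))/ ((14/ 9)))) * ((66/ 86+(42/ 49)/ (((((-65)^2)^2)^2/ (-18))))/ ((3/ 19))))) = 1959346954464453125/ 8391192502661189334 -30143799299453125 * sqrt(182)/ 13052966115250738964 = 0.20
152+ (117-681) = -412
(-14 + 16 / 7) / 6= -41 / 21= -1.95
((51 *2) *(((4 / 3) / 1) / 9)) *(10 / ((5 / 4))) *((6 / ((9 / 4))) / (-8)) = -1088 / 27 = -40.30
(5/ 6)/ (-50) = -1/ 60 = -0.02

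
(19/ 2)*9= 171/ 2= 85.50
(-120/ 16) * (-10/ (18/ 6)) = 25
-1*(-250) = 250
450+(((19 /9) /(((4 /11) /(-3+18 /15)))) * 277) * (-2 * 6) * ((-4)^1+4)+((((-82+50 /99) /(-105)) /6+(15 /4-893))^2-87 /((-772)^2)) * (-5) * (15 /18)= -229064692358911015097 /69551634963888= -3293447.99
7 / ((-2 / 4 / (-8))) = 112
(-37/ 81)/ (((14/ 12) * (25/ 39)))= -962/ 1575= -0.61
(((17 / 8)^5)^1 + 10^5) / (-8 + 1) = -3278219857 / 229376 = -14291.90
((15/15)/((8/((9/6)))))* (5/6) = 5/32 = 0.16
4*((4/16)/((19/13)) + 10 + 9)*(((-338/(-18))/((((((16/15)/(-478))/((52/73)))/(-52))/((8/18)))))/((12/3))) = 99455971030/37449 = 2655771.08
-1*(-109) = 109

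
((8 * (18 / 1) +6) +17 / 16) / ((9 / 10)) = 12085 / 72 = 167.85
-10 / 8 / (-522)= 5 / 2088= 0.00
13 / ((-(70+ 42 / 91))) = -169 / 916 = -0.18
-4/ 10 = -2/ 5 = -0.40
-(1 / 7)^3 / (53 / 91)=-13 / 2597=-0.01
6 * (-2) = -12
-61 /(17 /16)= -976 /17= -57.41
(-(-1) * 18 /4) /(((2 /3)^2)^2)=22.78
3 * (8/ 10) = 12/ 5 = 2.40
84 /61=1.38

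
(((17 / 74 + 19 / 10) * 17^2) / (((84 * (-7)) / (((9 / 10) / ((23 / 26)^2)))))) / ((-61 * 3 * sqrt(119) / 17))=9621677 * sqrt(119) / 10238146975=0.01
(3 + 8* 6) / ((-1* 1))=-51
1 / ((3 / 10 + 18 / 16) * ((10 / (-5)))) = -0.35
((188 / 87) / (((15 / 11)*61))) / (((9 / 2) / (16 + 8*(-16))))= -463232 / 716445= -0.65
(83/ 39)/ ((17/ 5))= 415/ 663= 0.63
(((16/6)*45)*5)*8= 4800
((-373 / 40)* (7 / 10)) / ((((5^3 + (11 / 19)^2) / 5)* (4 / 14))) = -6597997 / 7239360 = -0.91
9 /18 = 1 /2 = 0.50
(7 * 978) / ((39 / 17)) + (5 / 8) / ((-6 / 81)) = 618949 / 208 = 2975.72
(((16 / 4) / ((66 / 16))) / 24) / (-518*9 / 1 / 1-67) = -4 / 468171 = -0.00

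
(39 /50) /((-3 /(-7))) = 91 /50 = 1.82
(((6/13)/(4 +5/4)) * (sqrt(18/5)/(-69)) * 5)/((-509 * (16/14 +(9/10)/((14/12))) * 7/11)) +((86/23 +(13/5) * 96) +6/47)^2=440 * sqrt(10)/71377579 +1876867120144/29214025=64245.41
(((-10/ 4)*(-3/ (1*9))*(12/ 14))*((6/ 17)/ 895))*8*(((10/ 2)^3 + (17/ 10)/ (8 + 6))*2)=420408/ 745535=0.56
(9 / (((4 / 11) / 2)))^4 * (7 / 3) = 224139069 / 16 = 14008691.81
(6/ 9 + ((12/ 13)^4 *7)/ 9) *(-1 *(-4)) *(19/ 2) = 4009228/ 85683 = 46.79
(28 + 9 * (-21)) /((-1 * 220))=161 /220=0.73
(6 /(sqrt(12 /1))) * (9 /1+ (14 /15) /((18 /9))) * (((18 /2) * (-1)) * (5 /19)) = -426 * sqrt(3) /19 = -38.83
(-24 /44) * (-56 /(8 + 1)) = 112 /33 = 3.39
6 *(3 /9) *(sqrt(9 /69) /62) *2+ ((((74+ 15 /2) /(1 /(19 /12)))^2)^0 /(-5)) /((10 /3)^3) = -27 /5000+ 2 *sqrt(69) /713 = 0.02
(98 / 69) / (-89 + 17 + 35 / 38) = -3724 / 186369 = -0.02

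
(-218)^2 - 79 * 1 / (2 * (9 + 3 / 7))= 6272615 / 132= 47519.81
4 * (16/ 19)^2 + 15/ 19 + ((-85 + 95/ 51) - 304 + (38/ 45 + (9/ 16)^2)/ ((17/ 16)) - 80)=-2043261547/ 4418640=-462.42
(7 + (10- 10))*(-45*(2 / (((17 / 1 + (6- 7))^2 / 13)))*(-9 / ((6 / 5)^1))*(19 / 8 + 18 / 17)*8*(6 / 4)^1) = 86056425 / 8704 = 9887.00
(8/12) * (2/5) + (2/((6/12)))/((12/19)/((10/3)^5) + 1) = 30402916/7135935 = 4.26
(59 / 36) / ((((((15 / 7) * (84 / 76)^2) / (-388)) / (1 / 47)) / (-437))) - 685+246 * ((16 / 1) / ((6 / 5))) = 1940155636 / 399735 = 4853.60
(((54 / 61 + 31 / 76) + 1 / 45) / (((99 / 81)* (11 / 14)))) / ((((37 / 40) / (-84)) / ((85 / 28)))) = -1959294540 / 5188843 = -377.60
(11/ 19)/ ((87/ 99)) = 363/ 551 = 0.66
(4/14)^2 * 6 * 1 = 24/49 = 0.49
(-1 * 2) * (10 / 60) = -0.33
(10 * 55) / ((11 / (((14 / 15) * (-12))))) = -560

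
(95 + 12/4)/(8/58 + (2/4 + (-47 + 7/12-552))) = -34104/208027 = -0.16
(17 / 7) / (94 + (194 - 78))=17 / 1470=0.01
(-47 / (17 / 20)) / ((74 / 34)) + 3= -829 / 37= -22.41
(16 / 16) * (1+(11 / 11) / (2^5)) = 33 / 32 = 1.03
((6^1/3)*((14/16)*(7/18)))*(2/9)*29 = 1421/324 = 4.39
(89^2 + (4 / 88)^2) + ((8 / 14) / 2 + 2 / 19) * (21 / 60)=364213967 / 45980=7921.14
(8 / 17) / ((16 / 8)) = 4 / 17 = 0.24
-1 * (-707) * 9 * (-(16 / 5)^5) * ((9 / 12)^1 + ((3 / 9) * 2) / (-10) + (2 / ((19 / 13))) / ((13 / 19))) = -89517195264 / 15625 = -5729100.50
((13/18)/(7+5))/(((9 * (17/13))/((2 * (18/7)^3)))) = 1014/5831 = 0.17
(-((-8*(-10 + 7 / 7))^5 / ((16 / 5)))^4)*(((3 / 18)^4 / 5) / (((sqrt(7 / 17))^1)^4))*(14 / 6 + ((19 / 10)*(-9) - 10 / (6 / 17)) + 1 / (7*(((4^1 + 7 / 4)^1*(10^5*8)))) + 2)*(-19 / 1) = -18738471366565755842336919974223991013376 / 197225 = -95010629314568415983455040000000000.00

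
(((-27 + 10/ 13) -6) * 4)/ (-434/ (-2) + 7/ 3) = -2514/ 4277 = -0.59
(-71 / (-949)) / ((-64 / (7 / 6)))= -497 / 364416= -0.00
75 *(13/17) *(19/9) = 6175/51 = 121.08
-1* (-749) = 749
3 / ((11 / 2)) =6 / 11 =0.55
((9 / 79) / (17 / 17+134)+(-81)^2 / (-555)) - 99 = -4858937 / 43845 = -110.82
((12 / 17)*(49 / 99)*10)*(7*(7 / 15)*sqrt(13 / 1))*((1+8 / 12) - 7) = -307328*sqrt(13) / 5049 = -219.47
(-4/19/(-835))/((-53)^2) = 4/44564785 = 0.00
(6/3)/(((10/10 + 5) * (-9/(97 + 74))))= -19/3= -6.33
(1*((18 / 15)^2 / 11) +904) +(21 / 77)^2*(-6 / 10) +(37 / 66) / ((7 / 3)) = 38298229 / 42350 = 904.33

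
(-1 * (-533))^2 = 284089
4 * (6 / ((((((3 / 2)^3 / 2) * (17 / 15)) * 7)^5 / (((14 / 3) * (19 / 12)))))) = 249036800000 / 603907702557579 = 0.00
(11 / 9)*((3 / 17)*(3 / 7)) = 11 / 119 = 0.09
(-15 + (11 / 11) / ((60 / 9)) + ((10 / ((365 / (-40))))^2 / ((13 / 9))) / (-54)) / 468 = -61789807 / 1945298160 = -0.03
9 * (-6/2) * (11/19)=-297/19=-15.63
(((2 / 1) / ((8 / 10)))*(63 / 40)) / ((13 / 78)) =189 / 8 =23.62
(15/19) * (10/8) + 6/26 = 1203/988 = 1.22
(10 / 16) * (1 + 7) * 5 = 25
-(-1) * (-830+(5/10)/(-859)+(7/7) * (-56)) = -1522149/1718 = -886.00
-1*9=-9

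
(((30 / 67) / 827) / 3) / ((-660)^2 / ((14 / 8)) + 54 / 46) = 1610 / 2220537229101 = 0.00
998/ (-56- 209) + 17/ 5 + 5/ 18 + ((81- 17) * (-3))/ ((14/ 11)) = -5040067/ 33390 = -150.95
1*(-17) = -17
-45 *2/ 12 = -15/ 2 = -7.50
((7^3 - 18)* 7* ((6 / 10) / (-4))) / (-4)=1365 / 16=85.31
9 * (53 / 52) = 477 / 52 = 9.17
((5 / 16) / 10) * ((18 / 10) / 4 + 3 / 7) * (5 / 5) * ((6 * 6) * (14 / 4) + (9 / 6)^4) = 257931 / 71680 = 3.60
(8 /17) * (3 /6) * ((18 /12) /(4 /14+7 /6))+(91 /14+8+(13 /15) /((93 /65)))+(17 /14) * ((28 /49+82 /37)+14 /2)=14285257121 /524542599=27.23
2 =2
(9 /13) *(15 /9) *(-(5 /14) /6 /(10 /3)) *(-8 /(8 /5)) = 75 /728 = 0.10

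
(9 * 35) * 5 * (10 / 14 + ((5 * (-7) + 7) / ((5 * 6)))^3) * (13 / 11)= -30329 / 165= -183.81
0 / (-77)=0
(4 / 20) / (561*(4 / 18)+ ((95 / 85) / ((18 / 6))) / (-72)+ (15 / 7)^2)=179928 / 116281465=0.00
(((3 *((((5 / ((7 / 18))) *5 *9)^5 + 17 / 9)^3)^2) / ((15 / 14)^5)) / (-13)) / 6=-1094667900980656174280436762649646835605946916905513837678599435025372863908812502956150253015476413226111212678992 / 541205687929966976614046286065625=-2022646704190419074487862000000000000000000000000000000000000000000000000000000000.00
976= 976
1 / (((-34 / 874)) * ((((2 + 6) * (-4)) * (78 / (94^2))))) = 965333 / 10608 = 91.00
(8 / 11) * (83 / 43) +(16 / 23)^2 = 472344 / 250217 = 1.89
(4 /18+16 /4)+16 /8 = 56 /9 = 6.22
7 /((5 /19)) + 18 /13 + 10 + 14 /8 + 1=10591 /260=40.73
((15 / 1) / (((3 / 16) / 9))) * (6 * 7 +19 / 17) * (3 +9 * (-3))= -12666240 / 17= -745072.94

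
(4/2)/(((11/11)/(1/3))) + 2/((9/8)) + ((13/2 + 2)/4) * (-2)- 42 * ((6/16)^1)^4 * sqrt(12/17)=-65/36- 1701 * sqrt(51)/17408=-2.50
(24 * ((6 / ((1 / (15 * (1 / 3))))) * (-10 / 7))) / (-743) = 7200 / 5201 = 1.38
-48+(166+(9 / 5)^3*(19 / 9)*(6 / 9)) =15776 / 125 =126.21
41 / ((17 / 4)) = 164 / 17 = 9.65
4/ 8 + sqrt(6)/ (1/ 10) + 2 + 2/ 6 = 17/ 6 + 10*sqrt(6) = 27.33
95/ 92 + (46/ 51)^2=441767/ 239292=1.85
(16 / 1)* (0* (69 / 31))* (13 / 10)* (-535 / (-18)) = 0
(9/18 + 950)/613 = 1901/1226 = 1.55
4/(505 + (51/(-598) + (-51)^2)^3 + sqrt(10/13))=3218440193755171206847546144/14156757735657890565146284972008782409 - 14070960469626112* sqrt(130)/14156757735657890565146284972008782409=0.00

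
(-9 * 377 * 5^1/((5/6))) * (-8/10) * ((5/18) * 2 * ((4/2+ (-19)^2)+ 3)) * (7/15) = 7726992/5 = 1545398.40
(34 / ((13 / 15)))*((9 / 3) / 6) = 255 / 13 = 19.62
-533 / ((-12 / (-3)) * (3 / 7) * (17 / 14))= -256.05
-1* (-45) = 45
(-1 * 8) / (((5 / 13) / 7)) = -728 / 5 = -145.60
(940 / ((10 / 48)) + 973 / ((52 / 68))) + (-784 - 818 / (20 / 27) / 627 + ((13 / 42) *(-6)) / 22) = 475336062 / 95095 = 4998.54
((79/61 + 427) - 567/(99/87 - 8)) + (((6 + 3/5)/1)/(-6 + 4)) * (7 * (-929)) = 2667038231/121390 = 21970.82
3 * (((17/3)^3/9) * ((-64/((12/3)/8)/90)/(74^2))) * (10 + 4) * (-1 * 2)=2201024/4990005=0.44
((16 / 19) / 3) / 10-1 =-0.97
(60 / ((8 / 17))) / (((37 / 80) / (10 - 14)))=-1102.70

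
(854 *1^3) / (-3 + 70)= 12.75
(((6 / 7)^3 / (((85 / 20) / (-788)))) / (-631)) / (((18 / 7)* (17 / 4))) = 151296 / 8935591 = 0.02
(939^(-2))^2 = 1 / 777431921841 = 0.00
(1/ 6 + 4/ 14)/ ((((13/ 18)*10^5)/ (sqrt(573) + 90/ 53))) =513/ 48230000 + 57*sqrt(573)/ 9100000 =0.00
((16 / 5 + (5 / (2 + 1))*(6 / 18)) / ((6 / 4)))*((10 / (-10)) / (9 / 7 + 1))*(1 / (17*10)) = -1183 / 183600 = -0.01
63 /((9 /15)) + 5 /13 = 1370 /13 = 105.38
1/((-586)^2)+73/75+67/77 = 3655799591/1983111900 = 1.84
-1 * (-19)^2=-361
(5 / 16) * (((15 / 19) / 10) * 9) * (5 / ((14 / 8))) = 675 / 1064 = 0.63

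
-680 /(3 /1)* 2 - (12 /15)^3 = -170192 /375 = -453.85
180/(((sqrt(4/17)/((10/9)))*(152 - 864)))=-25*sqrt(17)/178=-0.58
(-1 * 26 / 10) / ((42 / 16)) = -104 / 105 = -0.99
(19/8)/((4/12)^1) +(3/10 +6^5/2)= 155817/40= 3895.42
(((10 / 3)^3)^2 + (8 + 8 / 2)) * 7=7061236 / 729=9686.19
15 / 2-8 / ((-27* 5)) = 2041 / 270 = 7.56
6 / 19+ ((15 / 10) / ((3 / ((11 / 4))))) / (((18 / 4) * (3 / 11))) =1.44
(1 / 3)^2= 1 / 9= 0.11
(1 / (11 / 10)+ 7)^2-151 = -10702 / 121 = -88.45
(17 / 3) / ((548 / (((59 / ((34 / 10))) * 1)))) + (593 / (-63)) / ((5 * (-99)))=3391489 / 17089380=0.20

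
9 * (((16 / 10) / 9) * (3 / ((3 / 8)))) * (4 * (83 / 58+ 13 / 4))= 34752 / 145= 239.67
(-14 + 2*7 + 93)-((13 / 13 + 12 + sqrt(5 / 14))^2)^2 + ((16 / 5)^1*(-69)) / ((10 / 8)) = -142133861 / 4900-30823*sqrt(70) / 49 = -34269.84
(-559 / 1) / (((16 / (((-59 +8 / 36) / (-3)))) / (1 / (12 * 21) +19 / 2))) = -708227845 / 108864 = -6505.62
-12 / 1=-12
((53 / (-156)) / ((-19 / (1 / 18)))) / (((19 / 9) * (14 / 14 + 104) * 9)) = 53 / 106437240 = 0.00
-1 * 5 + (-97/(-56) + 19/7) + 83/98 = 115/392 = 0.29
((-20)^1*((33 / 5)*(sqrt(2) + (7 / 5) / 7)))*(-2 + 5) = -639.23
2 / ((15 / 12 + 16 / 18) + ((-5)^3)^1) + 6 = 26466 / 4423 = 5.98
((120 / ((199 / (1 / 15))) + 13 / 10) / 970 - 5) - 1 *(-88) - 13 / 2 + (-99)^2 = 19066540917 / 1930300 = 9877.50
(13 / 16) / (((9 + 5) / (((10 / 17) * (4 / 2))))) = 65 / 952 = 0.07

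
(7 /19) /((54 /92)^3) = 681352 /373977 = 1.82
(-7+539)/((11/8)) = 4256/11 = 386.91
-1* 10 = -10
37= 37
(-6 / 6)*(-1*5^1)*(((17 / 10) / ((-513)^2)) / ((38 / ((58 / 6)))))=493 / 60002532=0.00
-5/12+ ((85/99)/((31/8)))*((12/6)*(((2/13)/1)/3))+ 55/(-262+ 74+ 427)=-18744575/114424596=-0.16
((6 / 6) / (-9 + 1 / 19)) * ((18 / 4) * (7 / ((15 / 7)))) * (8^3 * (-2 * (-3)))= -2145024 / 425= -5047.12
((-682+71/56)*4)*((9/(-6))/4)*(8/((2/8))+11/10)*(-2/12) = -12618051/2240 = -5633.06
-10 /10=-1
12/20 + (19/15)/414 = 749/1242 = 0.60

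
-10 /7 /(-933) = 10 /6531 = 0.00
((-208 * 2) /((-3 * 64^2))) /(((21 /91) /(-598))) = -50531 /576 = -87.73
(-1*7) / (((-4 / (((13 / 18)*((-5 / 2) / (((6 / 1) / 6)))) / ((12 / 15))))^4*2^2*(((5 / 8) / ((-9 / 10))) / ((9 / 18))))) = 3123859375 / 24461180928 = 0.13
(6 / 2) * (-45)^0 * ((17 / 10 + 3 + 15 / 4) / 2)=507 / 40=12.68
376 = 376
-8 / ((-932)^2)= -1 / 108578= -0.00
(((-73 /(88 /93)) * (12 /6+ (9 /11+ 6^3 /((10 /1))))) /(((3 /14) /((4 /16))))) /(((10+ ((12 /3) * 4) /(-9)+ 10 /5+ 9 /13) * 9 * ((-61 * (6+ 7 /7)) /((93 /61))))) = 3674403681 /45996620560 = 0.08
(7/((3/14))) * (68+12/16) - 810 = 8615/6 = 1435.83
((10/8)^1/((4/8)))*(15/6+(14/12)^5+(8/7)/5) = 1330853/108864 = 12.22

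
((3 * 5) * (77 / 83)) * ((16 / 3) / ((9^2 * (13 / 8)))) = 49280 / 87399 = 0.56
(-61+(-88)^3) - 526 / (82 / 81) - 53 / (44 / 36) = -307625273 / 451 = -682095.95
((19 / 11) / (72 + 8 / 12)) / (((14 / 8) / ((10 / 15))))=0.01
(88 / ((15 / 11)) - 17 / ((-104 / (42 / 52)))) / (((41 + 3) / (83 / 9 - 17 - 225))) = -1098964513 / 3212352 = -342.11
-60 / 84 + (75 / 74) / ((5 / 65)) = 6455 / 518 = 12.46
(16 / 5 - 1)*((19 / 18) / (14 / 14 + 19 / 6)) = 209 / 375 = 0.56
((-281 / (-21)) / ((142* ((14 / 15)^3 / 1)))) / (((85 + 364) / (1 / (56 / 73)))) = 23077125 / 68581165184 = 0.00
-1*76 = -76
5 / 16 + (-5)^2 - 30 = -75 / 16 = -4.69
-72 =-72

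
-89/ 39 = -2.28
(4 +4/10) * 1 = 22/5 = 4.40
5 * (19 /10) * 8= 76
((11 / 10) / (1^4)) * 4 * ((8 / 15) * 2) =352 / 75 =4.69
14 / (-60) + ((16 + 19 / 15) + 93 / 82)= 11173 / 615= 18.17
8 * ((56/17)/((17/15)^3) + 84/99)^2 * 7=4118279734561664/7596599853249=542.12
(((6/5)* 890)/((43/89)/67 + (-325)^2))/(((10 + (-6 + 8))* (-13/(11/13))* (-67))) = 87131/106443284142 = 0.00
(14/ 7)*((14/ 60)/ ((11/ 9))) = 21/ 55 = 0.38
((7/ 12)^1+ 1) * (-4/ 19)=-1/ 3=-0.33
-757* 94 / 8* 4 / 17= -2092.88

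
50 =50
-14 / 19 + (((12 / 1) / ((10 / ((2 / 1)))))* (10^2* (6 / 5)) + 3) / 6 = 1815 / 38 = 47.76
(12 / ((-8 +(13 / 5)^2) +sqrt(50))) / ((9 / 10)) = 31000 / 90867 +125000 * sqrt(2) / 90867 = 2.29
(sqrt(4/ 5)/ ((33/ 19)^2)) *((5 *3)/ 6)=361 *sqrt(5)/ 1089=0.74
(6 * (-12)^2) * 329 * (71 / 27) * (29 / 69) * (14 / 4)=75870032 / 69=1099565.68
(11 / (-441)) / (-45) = 11 / 19845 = 0.00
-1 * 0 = 0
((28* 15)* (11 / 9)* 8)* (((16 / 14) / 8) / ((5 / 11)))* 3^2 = 11616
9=9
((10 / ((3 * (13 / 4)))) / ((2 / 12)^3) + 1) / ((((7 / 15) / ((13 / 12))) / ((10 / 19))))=72325 / 266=271.90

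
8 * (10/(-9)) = -80/9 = -8.89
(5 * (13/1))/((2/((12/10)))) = 39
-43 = -43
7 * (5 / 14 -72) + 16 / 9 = -8995 / 18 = -499.72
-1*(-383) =383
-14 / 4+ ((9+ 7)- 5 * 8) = -55 / 2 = -27.50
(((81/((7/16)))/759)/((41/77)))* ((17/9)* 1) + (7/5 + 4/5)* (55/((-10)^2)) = 2.08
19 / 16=1.19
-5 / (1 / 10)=-50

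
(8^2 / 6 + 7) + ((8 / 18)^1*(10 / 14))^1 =1133 / 63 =17.98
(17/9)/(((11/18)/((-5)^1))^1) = -170/11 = -15.45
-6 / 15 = -2 / 5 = -0.40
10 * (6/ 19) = 60/ 19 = 3.16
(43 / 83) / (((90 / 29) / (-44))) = -27434 / 3735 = -7.35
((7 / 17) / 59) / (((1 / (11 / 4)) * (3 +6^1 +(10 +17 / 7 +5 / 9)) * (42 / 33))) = 7623 / 11113240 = 0.00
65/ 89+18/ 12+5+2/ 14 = 9187/ 1246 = 7.37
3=3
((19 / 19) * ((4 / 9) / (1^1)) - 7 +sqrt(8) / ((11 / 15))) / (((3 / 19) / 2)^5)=-4674874912 / 2187 +792351680 * sqrt(2) / 891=-879937.35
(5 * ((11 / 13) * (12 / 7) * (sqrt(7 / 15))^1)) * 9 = 396 * sqrt(105) / 91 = 44.59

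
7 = 7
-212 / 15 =-14.13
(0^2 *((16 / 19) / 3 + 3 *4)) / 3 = 0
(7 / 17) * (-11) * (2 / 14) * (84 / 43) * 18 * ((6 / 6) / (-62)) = 8316 / 22661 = 0.37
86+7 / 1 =93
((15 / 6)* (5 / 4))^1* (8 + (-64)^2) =12825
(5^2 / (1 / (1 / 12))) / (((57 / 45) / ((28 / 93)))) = 0.50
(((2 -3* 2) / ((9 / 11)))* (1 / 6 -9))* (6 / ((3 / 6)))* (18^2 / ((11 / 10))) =152640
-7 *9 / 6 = -21 / 2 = -10.50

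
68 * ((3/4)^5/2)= 4131/512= 8.07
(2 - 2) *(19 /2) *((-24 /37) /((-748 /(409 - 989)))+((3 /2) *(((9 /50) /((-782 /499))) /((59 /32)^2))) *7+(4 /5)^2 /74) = 0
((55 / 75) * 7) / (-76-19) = -77 / 1425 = -0.05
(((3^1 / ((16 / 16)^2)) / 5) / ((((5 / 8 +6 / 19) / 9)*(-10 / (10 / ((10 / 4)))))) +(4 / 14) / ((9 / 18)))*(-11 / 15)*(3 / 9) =43156 / 102375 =0.42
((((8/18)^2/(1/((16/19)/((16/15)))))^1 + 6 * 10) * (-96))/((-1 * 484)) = 246880/20691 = 11.93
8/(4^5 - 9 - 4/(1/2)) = 8/1007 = 0.01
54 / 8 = 27 / 4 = 6.75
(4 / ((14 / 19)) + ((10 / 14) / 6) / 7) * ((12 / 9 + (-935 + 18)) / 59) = -84.51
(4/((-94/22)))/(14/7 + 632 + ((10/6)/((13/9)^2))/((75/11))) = -37180/25183963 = -0.00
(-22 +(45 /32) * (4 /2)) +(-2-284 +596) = 4653 /16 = 290.81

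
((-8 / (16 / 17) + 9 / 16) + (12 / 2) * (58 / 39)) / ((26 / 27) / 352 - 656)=-0.00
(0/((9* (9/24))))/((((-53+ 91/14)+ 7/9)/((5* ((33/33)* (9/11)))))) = 0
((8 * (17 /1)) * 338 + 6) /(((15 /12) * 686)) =91948 /1715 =53.61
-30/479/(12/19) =-95/958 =-0.10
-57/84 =-19/28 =-0.68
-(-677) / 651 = 677 / 651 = 1.04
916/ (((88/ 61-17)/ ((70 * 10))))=-39113200/ 949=-41215.17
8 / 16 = 1 / 2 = 0.50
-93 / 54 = -31 / 18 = -1.72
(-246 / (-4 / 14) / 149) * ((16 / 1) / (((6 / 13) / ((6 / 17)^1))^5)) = 5114932368 / 211558693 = 24.18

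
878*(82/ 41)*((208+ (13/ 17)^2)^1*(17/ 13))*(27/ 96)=18320787/ 136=134711.67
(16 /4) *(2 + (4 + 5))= 44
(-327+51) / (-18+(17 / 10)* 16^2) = -690 / 1043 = -0.66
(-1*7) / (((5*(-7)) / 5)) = 1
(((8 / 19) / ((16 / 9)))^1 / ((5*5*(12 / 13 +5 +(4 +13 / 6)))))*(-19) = -351 / 23575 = -0.01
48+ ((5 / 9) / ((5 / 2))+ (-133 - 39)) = -1114 / 9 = -123.78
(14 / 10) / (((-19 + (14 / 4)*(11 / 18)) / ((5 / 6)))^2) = 1260 / 368449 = 0.00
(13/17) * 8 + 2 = 138/17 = 8.12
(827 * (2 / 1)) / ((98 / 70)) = 8270 / 7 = 1181.43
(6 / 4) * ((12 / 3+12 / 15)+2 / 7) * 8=61.03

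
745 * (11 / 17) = 8195 / 17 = 482.06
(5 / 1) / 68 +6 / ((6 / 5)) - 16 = -743 / 68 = -10.93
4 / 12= 1 / 3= 0.33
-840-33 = -873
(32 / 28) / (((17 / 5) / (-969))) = -2280 / 7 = -325.71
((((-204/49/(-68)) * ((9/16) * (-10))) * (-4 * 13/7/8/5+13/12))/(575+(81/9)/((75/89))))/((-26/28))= 0.00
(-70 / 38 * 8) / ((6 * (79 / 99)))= -4620 / 1501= -3.08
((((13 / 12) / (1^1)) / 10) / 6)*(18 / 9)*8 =13 / 45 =0.29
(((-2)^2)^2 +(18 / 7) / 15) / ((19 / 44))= 24904 / 665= 37.45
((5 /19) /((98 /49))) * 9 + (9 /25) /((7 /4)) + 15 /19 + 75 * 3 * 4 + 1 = 6006143 /6650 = 903.18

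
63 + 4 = 67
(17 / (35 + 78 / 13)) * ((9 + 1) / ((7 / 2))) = 340 / 287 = 1.18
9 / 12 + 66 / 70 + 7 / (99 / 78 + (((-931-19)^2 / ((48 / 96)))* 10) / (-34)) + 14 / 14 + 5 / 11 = 1137341066073 / 361360136060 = 3.15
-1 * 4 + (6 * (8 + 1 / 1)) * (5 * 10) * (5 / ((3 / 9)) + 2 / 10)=41036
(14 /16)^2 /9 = 49 /576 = 0.09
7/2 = 3.50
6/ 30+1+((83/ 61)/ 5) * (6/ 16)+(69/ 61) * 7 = 22497/ 2440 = 9.22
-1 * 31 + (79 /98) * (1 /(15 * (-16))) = -729199 /23520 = -31.00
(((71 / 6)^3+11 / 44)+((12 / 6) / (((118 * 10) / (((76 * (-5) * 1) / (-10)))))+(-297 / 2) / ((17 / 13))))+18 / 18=1673336023 / 1083240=1544.75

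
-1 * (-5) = 5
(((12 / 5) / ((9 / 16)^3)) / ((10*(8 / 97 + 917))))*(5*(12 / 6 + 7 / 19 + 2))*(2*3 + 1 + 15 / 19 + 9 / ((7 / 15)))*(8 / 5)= 1899996839936 / 1365625609425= 1.39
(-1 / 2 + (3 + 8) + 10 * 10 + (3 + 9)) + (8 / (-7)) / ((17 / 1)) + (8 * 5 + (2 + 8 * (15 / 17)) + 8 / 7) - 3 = 40373 / 238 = 169.63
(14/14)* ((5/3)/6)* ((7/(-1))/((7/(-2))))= 5/9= 0.56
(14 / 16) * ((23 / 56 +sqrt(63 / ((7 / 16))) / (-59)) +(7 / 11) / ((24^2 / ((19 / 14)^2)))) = 2191379 / 11962368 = 0.18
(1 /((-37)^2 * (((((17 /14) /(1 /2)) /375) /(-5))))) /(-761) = 13125 /17710753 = 0.00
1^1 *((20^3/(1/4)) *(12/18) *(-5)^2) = 533333.33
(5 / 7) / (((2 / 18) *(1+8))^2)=5 / 7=0.71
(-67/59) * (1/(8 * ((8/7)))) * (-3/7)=201/3776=0.05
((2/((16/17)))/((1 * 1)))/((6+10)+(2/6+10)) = 51/632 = 0.08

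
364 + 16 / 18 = 3284 / 9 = 364.89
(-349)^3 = -42508549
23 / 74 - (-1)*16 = 1207 / 74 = 16.31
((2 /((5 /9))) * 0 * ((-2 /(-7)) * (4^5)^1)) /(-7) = 0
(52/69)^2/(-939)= -2704/4470579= -0.00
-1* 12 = -12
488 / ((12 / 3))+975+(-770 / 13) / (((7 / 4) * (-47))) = 670707 / 611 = 1097.72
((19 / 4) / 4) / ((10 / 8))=19 / 20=0.95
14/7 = 2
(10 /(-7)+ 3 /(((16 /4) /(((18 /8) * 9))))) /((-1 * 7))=-1541 /784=-1.97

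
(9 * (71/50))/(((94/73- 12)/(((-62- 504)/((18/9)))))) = 13201101/39100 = 337.62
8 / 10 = 4 / 5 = 0.80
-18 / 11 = -1.64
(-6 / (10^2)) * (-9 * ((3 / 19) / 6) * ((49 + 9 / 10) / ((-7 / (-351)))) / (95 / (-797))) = -3769031331 / 12635000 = -298.30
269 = 269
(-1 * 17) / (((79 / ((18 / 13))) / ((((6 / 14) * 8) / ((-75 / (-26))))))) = -4896 / 13825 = -0.35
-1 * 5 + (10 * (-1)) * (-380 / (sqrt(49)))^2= -1444245 / 49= -29474.39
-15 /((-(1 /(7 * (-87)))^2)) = 5563215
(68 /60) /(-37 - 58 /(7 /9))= -119 /11715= -0.01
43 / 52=0.83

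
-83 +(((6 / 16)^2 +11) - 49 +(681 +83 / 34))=612089 / 1088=562.58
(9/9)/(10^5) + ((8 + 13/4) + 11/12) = 3650003/300000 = 12.17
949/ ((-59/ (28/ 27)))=-26572/ 1593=-16.68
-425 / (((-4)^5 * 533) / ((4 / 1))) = 0.00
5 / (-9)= -5 / 9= -0.56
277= 277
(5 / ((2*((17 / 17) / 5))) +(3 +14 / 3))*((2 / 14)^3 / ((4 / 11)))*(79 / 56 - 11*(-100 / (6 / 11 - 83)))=-806515457 / 418119744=-1.93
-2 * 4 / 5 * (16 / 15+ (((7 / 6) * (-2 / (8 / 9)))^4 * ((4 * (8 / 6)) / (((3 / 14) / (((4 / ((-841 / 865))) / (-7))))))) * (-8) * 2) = 1121399452 / 63075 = 17778.83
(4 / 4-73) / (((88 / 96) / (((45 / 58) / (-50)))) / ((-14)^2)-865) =381024 / 4579175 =0.08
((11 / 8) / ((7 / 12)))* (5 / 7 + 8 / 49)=1419 / 686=2.07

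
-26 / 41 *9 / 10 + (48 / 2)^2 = 117963 / 205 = 575.43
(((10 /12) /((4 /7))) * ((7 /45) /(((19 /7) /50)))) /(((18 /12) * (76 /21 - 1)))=12005 /11286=1.06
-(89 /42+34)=-1517 /42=-36.12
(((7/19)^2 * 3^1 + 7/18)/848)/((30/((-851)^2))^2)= 2713068248298373/4959273600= 547069.69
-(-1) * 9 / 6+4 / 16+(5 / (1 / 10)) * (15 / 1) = 3007 / 4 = 751.75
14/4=7/2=3.50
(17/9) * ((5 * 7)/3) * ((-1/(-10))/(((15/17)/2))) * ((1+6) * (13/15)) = 184093/6075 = 30.30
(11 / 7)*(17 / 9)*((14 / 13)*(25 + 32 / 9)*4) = 384472 / 1053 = 365.12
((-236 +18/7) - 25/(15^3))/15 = -220597/14175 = -15.56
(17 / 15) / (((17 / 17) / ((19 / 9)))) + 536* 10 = 5362.39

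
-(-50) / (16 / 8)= 25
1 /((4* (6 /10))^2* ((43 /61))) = 1525 /6192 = 0.25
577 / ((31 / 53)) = 30581 / 31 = 986.48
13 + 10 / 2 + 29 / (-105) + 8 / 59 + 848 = 5363999 / 6195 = 865.86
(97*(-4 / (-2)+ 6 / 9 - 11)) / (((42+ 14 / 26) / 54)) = -567450 / 553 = -1026.13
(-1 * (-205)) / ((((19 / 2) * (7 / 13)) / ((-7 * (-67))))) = 357110 / 19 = 18795.26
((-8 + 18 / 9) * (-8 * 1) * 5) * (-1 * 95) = -22800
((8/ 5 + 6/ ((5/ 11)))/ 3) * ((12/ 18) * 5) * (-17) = -2516/ 9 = -279.56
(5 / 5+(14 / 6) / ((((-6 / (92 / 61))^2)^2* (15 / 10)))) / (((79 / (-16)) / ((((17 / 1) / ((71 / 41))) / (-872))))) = 14157885647362 / 6171046320870909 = 0.00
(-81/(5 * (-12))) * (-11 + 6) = -27/4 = -6.75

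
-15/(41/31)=-465/41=-11.34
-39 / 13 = -3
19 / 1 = 19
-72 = -72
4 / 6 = 2 / 3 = 0.67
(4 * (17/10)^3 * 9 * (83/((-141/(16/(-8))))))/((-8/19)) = -494.54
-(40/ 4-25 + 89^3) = -704954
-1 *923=-923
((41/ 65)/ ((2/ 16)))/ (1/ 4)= 1312/ 65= 20.18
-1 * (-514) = 514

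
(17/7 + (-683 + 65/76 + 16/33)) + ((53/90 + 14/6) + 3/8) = -356000969/526680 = -675.93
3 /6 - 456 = -911 /2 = -455.50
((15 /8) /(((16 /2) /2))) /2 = 15 /64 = 0.23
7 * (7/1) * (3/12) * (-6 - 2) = -98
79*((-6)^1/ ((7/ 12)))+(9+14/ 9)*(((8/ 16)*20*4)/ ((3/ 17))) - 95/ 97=28948573/ 18333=1579.04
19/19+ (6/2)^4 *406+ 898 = 33785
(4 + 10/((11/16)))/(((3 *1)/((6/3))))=136/11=12.36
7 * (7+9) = 112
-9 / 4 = -2.25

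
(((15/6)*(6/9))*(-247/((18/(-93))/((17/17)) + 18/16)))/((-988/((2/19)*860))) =533200/13167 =40.50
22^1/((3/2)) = 44/3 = 14.67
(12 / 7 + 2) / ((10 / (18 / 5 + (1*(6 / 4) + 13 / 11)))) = 2.33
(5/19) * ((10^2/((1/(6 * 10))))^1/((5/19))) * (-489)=-2934000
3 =3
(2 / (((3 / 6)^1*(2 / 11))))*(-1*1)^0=22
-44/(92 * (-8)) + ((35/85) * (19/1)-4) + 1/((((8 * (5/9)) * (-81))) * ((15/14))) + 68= 151768951/2111400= 71.88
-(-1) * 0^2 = 0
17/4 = 4.25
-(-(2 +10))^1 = 12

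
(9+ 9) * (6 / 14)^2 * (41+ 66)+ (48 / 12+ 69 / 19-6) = 330865 / 931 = 355.39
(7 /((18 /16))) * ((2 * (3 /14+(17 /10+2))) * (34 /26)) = 63.70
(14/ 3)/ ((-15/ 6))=-28/ 15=-1.87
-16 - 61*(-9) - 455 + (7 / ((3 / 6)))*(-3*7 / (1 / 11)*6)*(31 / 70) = -42576 / 5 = -8515.20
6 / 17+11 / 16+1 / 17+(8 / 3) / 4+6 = 6337 / 816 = 7.77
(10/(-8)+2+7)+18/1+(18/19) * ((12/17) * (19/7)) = 13121/476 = 27.57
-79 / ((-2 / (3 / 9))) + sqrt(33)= sqrt(33) + 79 / 6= 18.91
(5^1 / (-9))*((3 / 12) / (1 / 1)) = -5 / 36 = -0.14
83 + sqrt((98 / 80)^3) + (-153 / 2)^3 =-3580913 / 8 + 343 * sqrt(10) / 800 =-447612.77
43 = 43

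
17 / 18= 0.94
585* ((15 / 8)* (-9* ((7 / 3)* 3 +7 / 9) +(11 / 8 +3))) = -4606875 / 64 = -71982.42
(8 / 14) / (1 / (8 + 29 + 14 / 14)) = 152 / 7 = 21.71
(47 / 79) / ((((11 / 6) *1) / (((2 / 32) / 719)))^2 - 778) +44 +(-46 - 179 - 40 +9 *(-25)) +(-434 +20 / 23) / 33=-110210336851902071 / 240044208699702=-459.13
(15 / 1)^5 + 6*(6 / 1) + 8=759419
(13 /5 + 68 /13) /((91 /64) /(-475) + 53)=3094720 /20944417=0.15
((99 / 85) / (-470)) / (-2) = 99 / 79900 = 0.00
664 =664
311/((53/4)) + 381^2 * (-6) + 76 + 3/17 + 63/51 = -784649470/901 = -870865.12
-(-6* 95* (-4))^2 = -5198400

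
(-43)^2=1849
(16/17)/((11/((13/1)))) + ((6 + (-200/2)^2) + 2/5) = 9357024/935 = 10007.51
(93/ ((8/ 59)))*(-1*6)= -16461/ 4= -4115.25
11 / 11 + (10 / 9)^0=2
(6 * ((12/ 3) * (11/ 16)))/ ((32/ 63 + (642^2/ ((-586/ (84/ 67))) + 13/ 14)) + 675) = -40812849/ 508002127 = -0.08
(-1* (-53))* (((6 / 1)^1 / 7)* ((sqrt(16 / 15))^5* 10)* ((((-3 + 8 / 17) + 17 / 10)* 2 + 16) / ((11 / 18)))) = 529260544* sqrt(15) / 163625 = 12527.53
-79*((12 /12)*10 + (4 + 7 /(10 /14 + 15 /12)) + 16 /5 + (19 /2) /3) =-623863 /330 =-1890.49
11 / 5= 2.20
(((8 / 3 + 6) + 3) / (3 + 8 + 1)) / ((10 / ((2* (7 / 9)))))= 0.15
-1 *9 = -9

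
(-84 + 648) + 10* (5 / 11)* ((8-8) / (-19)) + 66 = 630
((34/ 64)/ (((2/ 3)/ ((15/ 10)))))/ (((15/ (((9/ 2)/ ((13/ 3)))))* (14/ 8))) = 1377/ 29120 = 0.05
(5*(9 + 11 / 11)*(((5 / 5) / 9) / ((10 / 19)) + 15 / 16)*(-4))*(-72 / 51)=16540 / 51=324.31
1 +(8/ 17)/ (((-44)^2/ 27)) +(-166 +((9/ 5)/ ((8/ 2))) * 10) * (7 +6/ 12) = -9957883/ 8228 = -1210.24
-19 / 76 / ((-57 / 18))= 3 / 38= 0.08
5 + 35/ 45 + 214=1978/ 9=219.78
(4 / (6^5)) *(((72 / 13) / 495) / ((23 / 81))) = 1 / 49335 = 0.00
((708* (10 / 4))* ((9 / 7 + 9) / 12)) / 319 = 10620 / 2233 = 4.76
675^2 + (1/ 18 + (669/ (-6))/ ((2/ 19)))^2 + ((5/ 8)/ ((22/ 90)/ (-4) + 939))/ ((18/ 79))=345532675017349/ 219035664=1577517.87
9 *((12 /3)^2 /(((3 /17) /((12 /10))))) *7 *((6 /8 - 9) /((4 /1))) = -70686 /5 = -14137.20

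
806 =806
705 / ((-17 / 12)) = -8460 / 17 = -497.65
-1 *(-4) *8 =32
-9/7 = -1.29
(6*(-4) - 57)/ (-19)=81/ 19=4.26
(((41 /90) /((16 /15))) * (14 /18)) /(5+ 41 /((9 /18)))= 0.00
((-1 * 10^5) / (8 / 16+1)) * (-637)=42466666.67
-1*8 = -8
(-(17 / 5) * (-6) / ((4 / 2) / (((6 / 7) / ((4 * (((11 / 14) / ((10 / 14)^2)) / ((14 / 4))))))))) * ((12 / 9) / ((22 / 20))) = 5100 / 847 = 6.02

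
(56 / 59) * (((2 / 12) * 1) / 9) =28 / 1593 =0.02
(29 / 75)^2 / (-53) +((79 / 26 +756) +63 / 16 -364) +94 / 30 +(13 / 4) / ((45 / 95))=25360079947 / 62010000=408.97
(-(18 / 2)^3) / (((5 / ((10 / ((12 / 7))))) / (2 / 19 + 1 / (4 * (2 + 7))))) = -17199 / 152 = -113.15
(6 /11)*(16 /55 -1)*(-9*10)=4212 /121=34.81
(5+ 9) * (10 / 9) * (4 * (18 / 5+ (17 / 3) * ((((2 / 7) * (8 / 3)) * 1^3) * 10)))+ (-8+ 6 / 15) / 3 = 1177694 / 405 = 2907.89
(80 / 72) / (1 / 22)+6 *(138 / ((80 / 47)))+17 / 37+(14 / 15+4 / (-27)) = 10232539 / 19980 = 512.14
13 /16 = 0.81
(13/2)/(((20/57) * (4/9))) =41.68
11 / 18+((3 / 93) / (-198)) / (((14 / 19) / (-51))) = 53483 / 85932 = 0.62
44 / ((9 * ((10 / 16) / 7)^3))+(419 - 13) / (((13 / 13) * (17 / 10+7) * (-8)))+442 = 16435583 / 2250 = 7304.70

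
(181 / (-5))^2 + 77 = 34686 / 25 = 1387.44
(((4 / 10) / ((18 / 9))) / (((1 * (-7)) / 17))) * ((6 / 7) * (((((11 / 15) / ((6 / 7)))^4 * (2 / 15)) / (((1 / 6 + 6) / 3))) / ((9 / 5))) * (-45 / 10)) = 12195953 / 337162500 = 0.04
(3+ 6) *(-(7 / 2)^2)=-441 / 4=-110.25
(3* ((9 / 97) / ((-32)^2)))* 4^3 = 27 / 1552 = 0.02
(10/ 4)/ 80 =1/ 32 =0.03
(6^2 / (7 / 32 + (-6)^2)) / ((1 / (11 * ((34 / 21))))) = 143616 / 8113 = 17.70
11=11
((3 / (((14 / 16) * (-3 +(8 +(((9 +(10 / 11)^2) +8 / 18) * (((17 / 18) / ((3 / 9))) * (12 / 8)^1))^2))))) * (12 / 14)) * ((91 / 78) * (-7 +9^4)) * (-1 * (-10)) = 5969300147712 / 50749992587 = 117.62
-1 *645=-645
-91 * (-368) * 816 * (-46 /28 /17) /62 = -1320384 /31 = -42593.03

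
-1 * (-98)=98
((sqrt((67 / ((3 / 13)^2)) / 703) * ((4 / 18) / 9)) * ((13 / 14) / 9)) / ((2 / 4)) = 338 * sqrt(47101) / 10762227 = 0.01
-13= -13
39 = 39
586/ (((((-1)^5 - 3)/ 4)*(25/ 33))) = -19338/ 25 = -773.52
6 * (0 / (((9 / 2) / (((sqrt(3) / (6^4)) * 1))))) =0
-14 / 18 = -7 / 9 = -0.78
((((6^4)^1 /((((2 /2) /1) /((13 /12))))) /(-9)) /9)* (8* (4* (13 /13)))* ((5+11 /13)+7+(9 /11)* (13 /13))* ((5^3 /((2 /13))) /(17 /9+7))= -7620600 /11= -692781.82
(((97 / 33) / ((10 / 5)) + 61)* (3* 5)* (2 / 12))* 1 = 20615 / 132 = 156.17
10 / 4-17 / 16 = 23 / 16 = 1.44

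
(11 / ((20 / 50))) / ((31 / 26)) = 715 / 31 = 23.06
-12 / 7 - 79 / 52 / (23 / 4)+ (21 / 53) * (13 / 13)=-175520 / 110929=-1.58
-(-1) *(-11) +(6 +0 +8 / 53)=-4.85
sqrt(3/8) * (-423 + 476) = 53 * sqrt(6)/4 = 32.46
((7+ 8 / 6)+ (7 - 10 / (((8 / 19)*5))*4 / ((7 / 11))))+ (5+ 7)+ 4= 31 / 21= 1.48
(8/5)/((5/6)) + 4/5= 68/25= 2.72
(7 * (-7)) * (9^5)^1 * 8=-23147208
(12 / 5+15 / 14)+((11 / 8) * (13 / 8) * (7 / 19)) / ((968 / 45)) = 13144797 / 3745280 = 3.51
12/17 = 0.71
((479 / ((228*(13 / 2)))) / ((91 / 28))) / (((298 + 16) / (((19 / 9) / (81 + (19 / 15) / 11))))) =0.00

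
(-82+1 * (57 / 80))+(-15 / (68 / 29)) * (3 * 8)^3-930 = -121644151 / 1360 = -89444.23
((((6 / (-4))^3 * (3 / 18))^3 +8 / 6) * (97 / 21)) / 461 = 1377109 / 118960128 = 0.01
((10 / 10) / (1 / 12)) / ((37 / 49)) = 588 / 37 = 15.89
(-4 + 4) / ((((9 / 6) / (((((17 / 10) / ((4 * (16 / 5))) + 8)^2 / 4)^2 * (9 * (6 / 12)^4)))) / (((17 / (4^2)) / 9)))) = 0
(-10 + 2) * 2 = -16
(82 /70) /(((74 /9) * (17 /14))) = 369 /3145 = 0.12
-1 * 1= -1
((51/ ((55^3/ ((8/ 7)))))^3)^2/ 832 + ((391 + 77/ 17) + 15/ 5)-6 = 216461731523869930947464572533400698487357/ 551453534528066660588475605010986328125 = 392.53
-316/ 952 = -79/ 238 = -0.33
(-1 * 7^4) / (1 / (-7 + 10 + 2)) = -12005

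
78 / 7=11.14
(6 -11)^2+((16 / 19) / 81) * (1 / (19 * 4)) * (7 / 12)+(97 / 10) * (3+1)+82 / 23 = 679590886 / 10088145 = 67.37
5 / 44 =0.11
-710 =-710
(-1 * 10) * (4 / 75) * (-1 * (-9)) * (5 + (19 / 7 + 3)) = -360 / 7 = -51.43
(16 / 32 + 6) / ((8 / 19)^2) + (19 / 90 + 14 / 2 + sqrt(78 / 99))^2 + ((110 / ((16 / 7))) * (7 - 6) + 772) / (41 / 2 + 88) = 59 * sqrt(858) / 135 + 60021603559 / 618710400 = 109.81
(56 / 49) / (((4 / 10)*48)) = 5 / 84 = 0.06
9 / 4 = 2.25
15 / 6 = 5 / 2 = 2.50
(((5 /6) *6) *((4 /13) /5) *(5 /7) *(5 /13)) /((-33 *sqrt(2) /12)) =-200 *sqrt(2) /13013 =-0.02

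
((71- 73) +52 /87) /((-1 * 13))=122 /1131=0.11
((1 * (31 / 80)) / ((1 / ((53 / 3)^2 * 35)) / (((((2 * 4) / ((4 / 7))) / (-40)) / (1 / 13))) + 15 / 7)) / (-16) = -55469323 / 4907838720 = -0.01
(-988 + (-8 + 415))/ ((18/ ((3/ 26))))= -581/ 156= -3.72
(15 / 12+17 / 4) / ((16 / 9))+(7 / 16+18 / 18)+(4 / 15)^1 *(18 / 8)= 821 / 160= 5.13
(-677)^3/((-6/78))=4033753529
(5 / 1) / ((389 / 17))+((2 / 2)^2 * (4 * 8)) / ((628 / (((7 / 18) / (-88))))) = 2639587 / 12092454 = 0.22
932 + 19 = 951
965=965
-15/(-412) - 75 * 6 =-185385/412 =-449.96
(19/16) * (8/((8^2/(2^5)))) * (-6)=-57/2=-28.50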